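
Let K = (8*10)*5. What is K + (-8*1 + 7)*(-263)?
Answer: 663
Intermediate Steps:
K = 400 (K = 80*5 = 400)
K + (-8*1 + 7)*(-263) = 400 + (-8*1 + 7)*(-263) = 400 + (-8 + 7)*(-263) = 400 - 1*(-263) = 400 + 263 = 663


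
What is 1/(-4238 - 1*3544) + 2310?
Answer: 17976419/7782 ≈ 2310.0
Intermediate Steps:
1/(-4238 - 1*3544) + 2310 = 1/(-4238 - 3544) + 2310 = 1/(-7782) + 2310 = -1/7782 + 2310 = 17976419/7782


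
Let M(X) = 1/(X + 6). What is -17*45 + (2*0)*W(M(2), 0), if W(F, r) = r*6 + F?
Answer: -765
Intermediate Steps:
M(X) = 1/(6 + X)
W(F, r) = F + 6*r (W(F, r) = 6*r + F = F + 6*r)
-17*45 + (2*0)*W(M(2), 0) = -17*45 + (2*0)*(1/(6 + 2) + 6*0) = -765 + 0*(1/8 + 0) = -765 + 0*(⅛ + 0) = -765 + 0*(⅛) = -765 + 0 = -765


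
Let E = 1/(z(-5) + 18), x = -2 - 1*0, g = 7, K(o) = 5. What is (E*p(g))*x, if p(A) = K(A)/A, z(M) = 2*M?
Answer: -5/28 ≈ -0.17857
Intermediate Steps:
x = -2 (x = -2 + 0 = -2)
E = 1/8 (E = 1/(2*(-5) + 18) = 1/(-10 + 18) = 1/8 ≈ 0.12500)
p(A) = 5/A
(E*p(g))*x = ((5/7)/8)*(-2) = ((5*(1/7))/8)*(-2) = ((1/8)*(5/7))*(-2) = (5/56)*(-2) = -5/28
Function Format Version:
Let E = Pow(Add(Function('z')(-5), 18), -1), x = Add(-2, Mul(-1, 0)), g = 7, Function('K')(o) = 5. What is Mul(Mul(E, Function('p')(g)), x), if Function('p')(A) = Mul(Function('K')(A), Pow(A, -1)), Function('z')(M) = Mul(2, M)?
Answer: Rational(-5, 28) ≈ -0.17857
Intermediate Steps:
x = -2 (x = Add(-2, 0) = -2)
E = Rational(1, 8) (E = Pow(Add(Mul(2, -5), 18), -1) = Pow(Add(-10, 18), -1) = Pow(8, -1) = Rational(1, 8) ≈ 0.12500)
Function('p')(A) = Mul(5, Pow(A, -1))
Mul(Mul(E, Function('p')(g)), x) = Mul(Mul(Rational(1, 8), Mul(5, Pow(7, -1))), -2) = Mul(Mul(Rational(1, 8), Mul(5, Rational(1, 7))), -2) = Mul(Mul(Rational(1, 8), Rational(5, 7)), -2) = Mul(Rational(5, 56), -2) = Rational(-5, 28)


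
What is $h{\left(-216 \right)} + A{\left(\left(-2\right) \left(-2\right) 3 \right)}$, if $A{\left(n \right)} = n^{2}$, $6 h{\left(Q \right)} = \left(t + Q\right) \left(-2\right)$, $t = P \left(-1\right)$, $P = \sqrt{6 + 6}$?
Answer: $216 + \frac{2 \sqrt{3}}{3} \approx 217.15$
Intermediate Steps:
$P = 2 \sqrt{3}$ ($P = \sqrt{12} = 2 \sqrt{3} \approx 3.4641$)
$t = - 2 \sqrt{3}$ ($t = 2 \sqrt{3} \left(-1\right) = - 2 \sqrt{3} \approx -3.4641$)
$h{\left(Q \right)} = - \frac{Q}{3} + \frac{2 \sqrt{3}}{3}$ ($h{\left(Q \right)} = \frac{\left(- 2 \sqrt{3} + Q\right) \left(-2\right)}{6} = \frac{\left(Q - 2 \sqrt{3}\right) \left(-2\right)}{6} = \frac{- 2 Q + 4 \sqrt{3}}{6} = - \frac{Q}{3} + \frac{2 \sqrt{3}}{3}$)
$h{\left(-216 \right)} + A{\left(\left(-2\right) \left(-2\right) 3 \right)} = \left(\left(- \frac{1}{3}\right) \left(-216\right) + \frac{2 \sqrt{3}}{3}\right) + \left(\left(-2\right) \left(-2\right) 3\right)^{2} = \left(72 + \frac{2 \sqrt{3}}{3}\right) + \left(4 \cdot 3\right)^{2} = \left(72 + \frac{2 \sqrt{3}}{3}\right) + 12^{2} = \left(72 + \frac{2 \sqrt{3}}{3}\right) + 144 = 216 + \frac{2 \sqrt{3}}{3}$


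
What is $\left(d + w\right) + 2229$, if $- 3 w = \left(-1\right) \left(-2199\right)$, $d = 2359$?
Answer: $3855$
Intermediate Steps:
$w = -733$ ($w = - \frac{\left(-1\right) \left(-2199\right)}{3} = \left(- \frac{1}{3}\right) 2199 = -733$)
$\left(d + w\right) + 2229 = \left(2359 - 733\right) + 2229 = 1626 + 2229 = 3855$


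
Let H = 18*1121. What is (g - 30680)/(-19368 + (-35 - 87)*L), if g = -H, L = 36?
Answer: 25429/11880 ≈ 2.1405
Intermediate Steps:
H = 20178
g = -20178 (g = -1*20178 = -20178)
(g - 30680)/(-19368 + (-35 - 87)*L) = (-20178 - 30680)/(-19368 + (-35 - 87)*36) = -50858/(-19368 - 122*36) = -50858/(-19368 - 4392) = -50858/(-23760) = -50858*(-1/23760) = 25429/11880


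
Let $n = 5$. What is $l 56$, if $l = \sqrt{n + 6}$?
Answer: $56 \sqrt{11} \approx 185.73$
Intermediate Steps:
$l = \sqrt{11}$ ($l = \sqrt{5 + 6} = \sqrt{11} \approx 3.3166$)
$l 56 = \sqrt{11} \cdot 56 = 56 \sqrt{11}$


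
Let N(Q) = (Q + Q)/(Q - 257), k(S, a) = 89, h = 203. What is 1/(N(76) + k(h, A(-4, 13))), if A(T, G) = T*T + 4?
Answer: 181/15957 ≈ 0.011343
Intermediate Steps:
A(T, G) = 4 + T² (A(T, G) = T² + 4 = 4 + T²)
N(Q) = 2*Q/(-257 + Q) (N(Q) = (2*Q)/(-257 + Q) = 2*Q/(-257 + Q))
1/(N(76) + k(h, A(-4, 13))) = 1/(2*76/(-257 + 76) + 89) = 1/(2*76/(-181) + 89) = 1/(2*76*(-1/181) + 89) = 1/(-152/181 + 89) = 1/(15957/181) = 181/15957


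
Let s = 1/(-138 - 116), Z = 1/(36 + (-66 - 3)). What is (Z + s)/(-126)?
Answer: 41/150876 ≈ 0.00027175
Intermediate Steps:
Z = -1/33 (Z = 1/(36 - 69) = 1/(-33) = -1/33 ≈ -0.030303)
s = -1/254 (s = 1/(-254) = -1/254 ≈ -0.0039370)
(Z + s)/(-126) = (-1/33 - 1/254)/(-126) = -287/8382*(-1/126) = 41/150876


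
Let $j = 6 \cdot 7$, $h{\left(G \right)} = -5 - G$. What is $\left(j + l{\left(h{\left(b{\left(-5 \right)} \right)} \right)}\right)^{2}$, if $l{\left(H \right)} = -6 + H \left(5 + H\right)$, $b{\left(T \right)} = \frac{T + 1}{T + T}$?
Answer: $\frac{910116}{625} \approx 1456.2$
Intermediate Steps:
$b{\left(T \right)} = \frac{1 + T}{2 T}$
$j = 42$
$\left(j + l{\left(h{\left(b{\left(-5 \right)} \right)} \right)}\right)^{2} = \left(42 + \left(-6 + \left(-5 - \frac{1 - 5}{2 \left(-5\right)}\right)^{2} + 5 \left(-5 - \frac{1 - 5}{2 \left(-5\right)}\right)\right)\right)^{2} = \left(42 + \left(-6 + \left(-5 - \frac{1}{2} \left(- \frac{1}{5}\right) \left(-4\right)\right)^{2} + 5 \left(-5 - \frac{1}{2} \left(- \frac{1}{5}\right) \left(-4\right)\right)\right)\right)^{2} = \left(42 + \left(-6 + \left(-5 - \frac{2}{5}\right)^{2} + 5 \left(-5 - \frac{2}{5}\right)\right)\right)^{2} = \left(42 + \left(-6 + \left(- \frac{27}{5}\right)^{2} + 5 \left(- \frac{27}{5}\right)\right)\right)^{2} = \left(42 - \frac{96}{25}\right)^{2} = \left(\frac{954}{25}\right)^{2} = \frac{910116}{625}$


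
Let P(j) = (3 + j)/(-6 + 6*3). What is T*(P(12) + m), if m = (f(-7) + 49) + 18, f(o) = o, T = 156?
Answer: 9555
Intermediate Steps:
P(j) = 1/4 + j/12 (P(j) = (3 + j)/(-6 + 18) = (3 + j)/12 = (3 + j)*(1/12) = 1/4 + j/12)
m = 60 (m = (-7 + 49) + 18 = 42 + 18 = 60)
T*(P(12) + m) = 156*((1/4 + (1/12)*12) + 60) = 156*((1/4 + 1) + 60) = 156*(5/4 + 60) = 156*(245/4) = 9555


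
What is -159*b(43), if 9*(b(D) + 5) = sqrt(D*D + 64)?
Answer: 795 - 53*sqrt(1913)/3 ≈ 22.298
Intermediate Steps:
b(D) = -5 + sqrt(64 + D**2)/9 (b(D) = -5 + sqrt(D*D + 64)/9 = -5 + sqrt(D**2 + 64)/9 = -5 + sqrt(64 + D**2)/9)
-159*b(43) = -159*(-5 + sqrt(64 + 43**2)/9) = -159*(-5 + sqrt(64 + 1849)/9) = -159*(-5 + sqrt(1913)/9) = 795 - 53*sqrt(1913)/3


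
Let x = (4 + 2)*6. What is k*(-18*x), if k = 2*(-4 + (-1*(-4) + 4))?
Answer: -5184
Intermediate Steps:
x = 36 (x = 6*6 = 36)
k = 8 (k = 2*(-4 + (4 + 4)) = 2*(-4 + 8) = 2*4 = 8)
k*(-18*x) = 8*(-18*36) = 8*(-648) = -5184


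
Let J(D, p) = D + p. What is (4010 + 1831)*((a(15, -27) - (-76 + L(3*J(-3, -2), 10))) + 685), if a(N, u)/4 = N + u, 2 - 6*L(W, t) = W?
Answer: 8296167/2 ≈ 4.1481e+6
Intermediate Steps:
L(W, t) = ⅓ - W/6
a(N, u) = 4*N + 4*u (a(N, u) = 4*(N + u) = 4*N + 4*u)
(4010 + 1831)*((a(15, -27) - (-76 + L(3*J(-3, -2), 10))) + 685) = (4010 + 1831)*(((4*15 + 4*(-27)) - (-76 + (⅓ - (-3 - 2)/2))) + 685) = 5841*(((60 - 108) - (-76 + (⅓ - (-5)/2))) + 685) = 5841*((-48 - (-76 + (⅓ - ⅙*(-15)))) + 685) = 5841*((-48 - (-76 + (⅓ + 5/2))) + 685) = 5841*((-48 - (-76 + 17/6)) + 685) = 5841*((-48 - 1*(-439/6)) + 685) = 5841*((-48 + 439/6) + 685) = 5841*(151/6 + 685) = 5841*(4261/6) = 8296167/2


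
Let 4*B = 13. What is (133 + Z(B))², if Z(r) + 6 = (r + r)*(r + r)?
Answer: 458329/16 ≈ 28646.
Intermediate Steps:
B = 13/4 (B = (¼)*13 = 13/4 ≈ 3.2500)
Z(r) = -6 + 4*r² (Z(r) = -6 + (r + r)*(r + r) = -6 + (2*r)*(2*r) = -6 + 4*r²)
(133 + Z(B))² = (133 + (-6 + 4*(13/4)²))² = (133 + (-6 + 4*(169/16)))² = (133 + (-6 + 169/4))² = (133 + 145/4)² = (677/4)² = 458329/16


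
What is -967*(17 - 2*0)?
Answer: -16439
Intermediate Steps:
-967*(17 - 2*0) = -967*(17 - 1*0) = -967*(17 + 0) = -967*17 = -16439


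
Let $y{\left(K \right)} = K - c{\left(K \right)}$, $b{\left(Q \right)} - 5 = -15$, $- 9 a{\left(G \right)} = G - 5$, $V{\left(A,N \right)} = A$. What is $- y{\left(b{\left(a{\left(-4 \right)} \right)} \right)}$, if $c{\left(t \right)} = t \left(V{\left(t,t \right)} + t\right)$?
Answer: $210$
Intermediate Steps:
$a{\left(G \right)} = \frac{5}{9} - \frac{G}{9}$ ($a{\left(G \right)} = - \frac{G - 5}{9} = - \frac{-5 + G}{9} = \frac{5}{9} - \frac{G}{9}$)
$b{\left(Q \right)} = -10$ ($b{\left(Q \right)} = 5 - 15 = -10$)
$c{\left(t \right)} = 2 t^{2}$ ($c{\left(t \right)} = t \left(t + t\right) = t 2 t = 2 t^{2}$)
$y{\left(K \right)} = K - 2 K^{2}$
$- y{\left(b{\left(a{\left(-4 \right)} \right)} \right)} = - \left(-10\right) \left(1 - -20\right) = - \left(-10\right) \left(1 + 20\right) = - \left(-10\right) 21 = \left(-1\right) \left(-210\right) = 210$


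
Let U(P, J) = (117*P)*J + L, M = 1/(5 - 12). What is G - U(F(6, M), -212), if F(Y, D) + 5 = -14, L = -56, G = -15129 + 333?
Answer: -486016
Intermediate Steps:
M = -⅐ (M = 1/(-7) = -⅐ ≈ -0.14286)
G = -14796
F(Y, D) = -19 (F(Y, D) = -5 - 14 = -19)
U(P, J) = -56 + 117*J*P (U(P, J) = (117*P)*J - 56 = 117*J*P - 56 = -56 + 117*J*P)
G - U(F(6, M), -212) = -14796 - (-56 + 117*(-212)*(-19)) = -14796 - (-56 + 471276) = -14796 - 1*471220 = -14796 - 471220 = -486016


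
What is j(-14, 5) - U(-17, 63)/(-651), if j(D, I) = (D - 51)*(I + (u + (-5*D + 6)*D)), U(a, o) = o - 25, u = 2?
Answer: 44726993/651 ≈ 68705.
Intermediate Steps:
U(a, o) = -25 + o
j(D, I) = (-51 + D)*(2 + I + D*(6 - 5*D)) (j(D, I) = (D - 51)*(I + (2 + (-5*D + 6)*D)) = (-51 + D)*(I + (2 + (6 - 5*D)*D)) = (-51 + D)*(I + (2 + D*(6 - 5*D))) = (-51 + D)*(2 + I + D*(6 - 5*D)))
j(-14, 5) - U(-17, 63)/(-651) = (-102 - 304*(-14) - 51*5 - 5*(-14)³ + 261*(-14)² - 14*5) - (-25 + 63)/(-651) = (-102 + 4256 - 255 - 5*(-2744) + 261*196 - 70) - 38*(-1)/651 = (-102 + 4256 - 255 + 13720 + 51156 - 70) - 1*(-38/651) = 68705 + 38/651 = 44726993/651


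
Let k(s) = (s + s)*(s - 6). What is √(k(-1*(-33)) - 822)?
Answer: 8*√15 ≈ 30.984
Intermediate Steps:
k(s) = 2*s*(-6 + s) (k(s) = (2*s)*(-6 + s) = 2*s*(-6 + s))
√(k(-1*(-33)) - 822) = √(2*(-1*(-33))*(-6 - 1*(-33)) - 822) = √(2*33*(-6 + 33) - 822) = √(2*33*27 - 822) = √(1782 - 822) = √960 = 8*√15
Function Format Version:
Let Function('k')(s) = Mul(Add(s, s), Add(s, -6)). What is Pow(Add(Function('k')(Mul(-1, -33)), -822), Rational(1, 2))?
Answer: Mul(8, Pow(15, Rational(1, 2))) ≈ 30.984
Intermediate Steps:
Function('k')(s) = Mul(2, s, Add(-6, s)) (Function('k')(s) = Mul(Mul(2, s), Add(-6, s)) = Mul(2, s, Add(-6, s)))
Pow(Add(Function('k')(Mul(-1, -33)), -822), Rational(1, 2)) = Pow(Add(Mul(2, Mul(-1, -33), Add(-6, Mul(-1, -33))), -822), Rational(1, 2)) = Pow(Add(Mul(2, 33, Add(-6, 33)), -822), Rational(1, 2)) = Pow(Add(Mul(2, 33, 27), -822), Rational(1, 2)) = Pow(Add(1782, -822), Rational(1, 2)) = Pow(960, Rational(1, 2)) = Mul(8, Pow(15, Rational(1, 2)))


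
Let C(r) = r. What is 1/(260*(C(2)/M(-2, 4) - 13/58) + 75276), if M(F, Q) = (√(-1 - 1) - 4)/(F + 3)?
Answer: 284224157/21345856871042 + 54665*I*√2/10672928435521 ≈ 1.3315e-5 + 7.2434e-9*I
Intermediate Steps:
M(F, Q) = (-4 + I*√2)/(3 + F) (M(F, Q) = (√(-2) - 4)/(3 + F) = (I*√2 - 4)/(3 + F) = (-4 + I*√2)/(3 + F))
1/(260*(C(2)/M(-2, 4) - 13/58) + 75276) = 1/(260*(2/(((-4 + I*√2)/(3 - 2))) - 13/58) + 75276) = 1/(260*(2/(((-4 + I*√2)/1)) - 13*1/58) + 75276) = 1/(260*(2/((1*(-4 + I*√2))) - 13/58) + 75276) = 1/(260*(2/(-4 + I*√2) - 13/58) + 75276) = 1/(260*(-13/58 + 2/(-4 + I*√2)) + 75276) = 1/((-1690/29 + 520/(-4 + I*√2)) + 75276) = 1/(2181314/29 + 520/(-4 + I*√2))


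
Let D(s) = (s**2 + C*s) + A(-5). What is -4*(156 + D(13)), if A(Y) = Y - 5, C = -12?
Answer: -636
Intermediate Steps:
A(Y) = -5 + Y
D(s) = -10 + s**2 - 12*s (D(s) = (s**2 - 12*s) + (-5 - 5) = (s**2 - 12*s) - 10 = -10 + s**2 - 12*s)
-4*(156 + D(13)) = -4*(156 + (-10 + 13**2 - 12*13)) = -4*(156 + (-10 + 169 - 156)) = -4*(156 + 3) = -4*159 = -636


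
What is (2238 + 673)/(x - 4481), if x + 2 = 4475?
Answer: -2911/8 ≈ -363.88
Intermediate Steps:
x = 4473 (x = -2 + 4475 = 4473)
(2238 + 673)/(x - 4481) = (2238 + 673)/(4473 - 4481) = 2911/(-8) = 2911*(-⅛) = -2911/8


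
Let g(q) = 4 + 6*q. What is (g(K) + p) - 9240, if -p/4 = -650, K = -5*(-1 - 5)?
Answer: -6456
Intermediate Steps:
K = 30 (K = -5*(-6) = 30)
p = 2600 (p = -4*(-650) = 2600)
(g(K) + p) - 9240 = ((4 + 6*30) + 2600) - 9240 = ((4 + 180) + 2600) - 9240 = (184 + 2600) - 9240 = 2784 - 9240 = -6456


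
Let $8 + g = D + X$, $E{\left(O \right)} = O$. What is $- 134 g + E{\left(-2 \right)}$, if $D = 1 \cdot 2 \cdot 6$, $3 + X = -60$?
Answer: $7904$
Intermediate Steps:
$X = -63$ ($X = -3 - 60 = -63$)
$D = 12$ ($D = 2 \cdot 6 = 12$)
$g = -59$ ($g = -8 + \left(12 - 63\right) = -8 - 51 = -59$)
$- 134 g + E{\left(-2 \right)} = \left(-134\right) \left(-59\right) - 2 = 7906 - 2 = 7904$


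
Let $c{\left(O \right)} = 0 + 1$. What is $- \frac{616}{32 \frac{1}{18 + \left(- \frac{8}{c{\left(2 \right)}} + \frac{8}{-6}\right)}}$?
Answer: $- \frac{1001}{6} \approx -166.83$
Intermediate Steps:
$c{\left(O \right)} = 1$
$- \frac{616}{32 \frac{1}{18 + \left(- \frac{8}{c{\left(2 \right)}} + \frac{8}{-6}\right)}} = - \frac{616}{32 \frac{1}{18 + \left(- \frac{8}{1} + \frac{8}{-6}\right)}} = - \frac{616}{32 \frac{1}{18 + \left(\left(-8\right) 1 + 8 \left(- \frac{1}{6}\right)\right)}} = - \frac{616}{32 \frac{1}{18 - \frac{28}{3}}} = - \frac{616}{32 \frac{1}{\frac{26}{3}}} = - \frac{616}{32 \cdot \frac{3}{26}} = - \frac{616}{\frac{48}{13}} = \left(-616\right) \frac{13}{48} = - \frac{1001}{6}$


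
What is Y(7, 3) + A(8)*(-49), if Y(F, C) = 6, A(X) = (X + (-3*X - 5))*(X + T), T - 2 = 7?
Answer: 17499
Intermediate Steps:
T = 9 (T = 2 + 7 = 9)
A(X) = (-5 - 2*X)*(9 + X) (A(X) = (X + (-3*X - 5))*(X + 9) = (X + (-5 - 3*X))*(9 + X) = (-5 - 2*X)*(9 + X))
Y(7, 3) + A(8)*(-49) = 6 + (-45 - 23*8 - 2*8²)*(-49) = 6 + (-45 - 184 - 2*64)*(-49) = 6 + (-45 - 184 - 128)*(-49) = 6 - 357*(-49) = 6 + 17493 = 17499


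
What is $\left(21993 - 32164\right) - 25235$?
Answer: $-35406$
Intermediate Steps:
$\left(21993 - 32164\right) - 25235 = -10171 - 25235 = -35406$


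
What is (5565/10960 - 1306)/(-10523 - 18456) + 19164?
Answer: 1217337856391/63521968 ≈ 19164.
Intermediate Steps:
(5565/10960 - 1306)/(-10523 - 18456) + 19164 = (5565*(1/10960) - 1306)/(-28979) + 19164 = (1113/2192 - 1306)*(-1/28979) + 19164 = -2861639/2192*(-1/28979) + 19164 = 2861639/63521968 + 19164 = 1217337856391/63521968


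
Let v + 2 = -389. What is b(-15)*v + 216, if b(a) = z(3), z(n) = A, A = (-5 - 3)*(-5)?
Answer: -15424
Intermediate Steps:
v = -391 (v = -2 - 389 = -391)
A = 40 (A = -8*(-5) = 40)
z(n) = 40
b(a) = 40
b(-15)*v + 216 = 40*(-391) + 216 = -15640 + 216 = -15424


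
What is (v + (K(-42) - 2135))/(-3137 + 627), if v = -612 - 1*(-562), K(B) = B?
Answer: 2227/2510 ≈ 0.88725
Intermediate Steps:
v = -50 (v = -612 + 562 = -50)
(v + (K(-42) - 2135))/(-3137 + 627) = (-50 + (-42 - 2135))/(-3137 + 627) = (-50 - 2177)/(-2510) = -2227*(-1/2510) = 2227/2510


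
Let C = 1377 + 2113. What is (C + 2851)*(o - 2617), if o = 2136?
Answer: -3050021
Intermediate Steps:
C = 3490
(C + 2851)*(o - 2617) = (3490 + 2851)*(2136 - 2617) = 6341*(-481) = -3050021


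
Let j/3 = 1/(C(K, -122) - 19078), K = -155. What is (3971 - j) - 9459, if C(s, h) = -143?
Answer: -35161615/6407 ≈ -5488.0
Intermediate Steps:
j = -1/6407 (j = 3/(-143 - 19078) = 3/(-19221) = 3*(-1/19221) = -1/6407 ≈ -0.00015608)
(3971 - j) - 9459 = (3971 - 1*(-1/6407)) - 9459 = (3971 + 1/6407) - 9459 = 25442198/6407 - 9459 = -35161615/6407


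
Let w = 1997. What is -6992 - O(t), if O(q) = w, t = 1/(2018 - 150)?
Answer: -8989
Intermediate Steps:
t = 1/1868 ≈ 0.00053533
O(q) = 1997
-6992 - O(t) = -6992 - 1*1997 = -6992 - 1997 = -8989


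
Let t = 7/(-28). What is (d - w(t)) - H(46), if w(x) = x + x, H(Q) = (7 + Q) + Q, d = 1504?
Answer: 2811/2 ≈ 1405.5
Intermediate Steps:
H(Q) = 7 + 2*Q
t = -1/4 (t = 7*(-1/28) = -1/4 ≈ -0.25000)
w(x) = 2*x
(d - w(t)) - H(46) = (1504 - 2*(-1)/4) - (7 + 2*46) = (1504 - 1*(-1/2)) - (7 + 92) = (1504 + 1/2) - 1*99 = 3009/2 - 99 = 2811/2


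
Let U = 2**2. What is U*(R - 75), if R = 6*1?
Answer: -276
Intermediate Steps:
U = 4
R = 6
U*(R - 75) = 4*(6 - 75) = 4*(-69) = -276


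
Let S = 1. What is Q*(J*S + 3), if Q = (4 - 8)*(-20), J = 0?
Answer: 240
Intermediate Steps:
Q = 80 (Q = -4*(-20) = 80)
Q*(J*S + 3) = 80*(0*1 + 3) = 80*(0 + 3) = 80*3 = 240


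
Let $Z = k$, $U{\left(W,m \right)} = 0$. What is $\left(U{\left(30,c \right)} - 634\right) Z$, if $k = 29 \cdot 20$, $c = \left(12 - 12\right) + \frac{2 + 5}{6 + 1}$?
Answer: $-367720$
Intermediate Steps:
$c = 1$ ($c = 0 + \frac{7}{7} = 0 + 7 \cdot \frac{1}{7} = 0 + 1 = 1$)
$k = 580$
$Z = 580$
$\left(U{\left(30,c \right)} - 634\right) Z = \left(0 - 634\right) 580 = \left(-634\right) 580 = -367720$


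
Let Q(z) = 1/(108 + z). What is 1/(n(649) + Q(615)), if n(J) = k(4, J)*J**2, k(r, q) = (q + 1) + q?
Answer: 723/395582291578 ≈ 1.8277e-9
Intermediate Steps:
k(r, q) = 1 + 2*q (k(r, q) = (1 + q) + q = 1 + 2*q)
n(J) = J**2*(1 + 2*J) (n(J) = (1 + 2*J)*J**2 = J**2*(1 + 2*J))
1/(n(649) + Q(615)) = 1/(649**2*(1 + 2*649) + 1/(108 + 615)) = 1/(421201*(1 + 1298) + 1/723) = 1/(421201*1299 + 1/723) = 1/(547140099 + 1/723) = 1/(395582291578/723) = 723/395582291578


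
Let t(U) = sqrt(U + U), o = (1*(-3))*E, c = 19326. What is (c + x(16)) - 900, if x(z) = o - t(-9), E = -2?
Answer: 18432 - 3*I*sqrt(2) ≈ 18432.0 - 4.2426*I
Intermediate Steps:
o = 6 (o = (1*(-3))*(-2) = -3*(-2) = 6)
t(U) = sqrt(2)*sqrt(U) (t(U) = sqrt(2*U) = sqrt(2)*sqrt(U))
x(z) = 6 - 3*I*sqrt(2) (x(z) = 6 - sqrt(2)*sqrt(-9) = 6 - sqrt(2)*3*I = 6 - 3*I*sqrt(2))
(c + x(16)) - 900 = (19326 + (6 - 3*I*sqrt(2))) - 900 = (19332 - 3*I*sqrt(2)) - 900 = 18432 - 3*I*sqrt(2)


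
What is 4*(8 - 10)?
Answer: -8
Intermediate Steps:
4*(8 - 10) = 4*(-2) = -8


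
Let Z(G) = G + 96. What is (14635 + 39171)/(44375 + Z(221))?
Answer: 26903/22346 ≈ 1.2039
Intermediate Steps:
Z(G) = 96 + G
(14635 + 39171)/(44375 + Z(221)) = (14635 + 39171)/(44375 + (96 + 221)) = 53806/(44375 + 317) = 53806/44692 = 53806*(1/44692) = 26903/22346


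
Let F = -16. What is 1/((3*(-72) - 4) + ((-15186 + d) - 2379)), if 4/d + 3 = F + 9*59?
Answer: -128/2276479 ≈ -5.6227e-5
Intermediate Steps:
d = 1/128 (d = 4/(-3 + (-16 + 9*59)) = 4/(-3 + (-16 + 531)) = 4/(-3 + 515) = 4/512 = 4*(1/512) = 1/128 ≈ 0.0078125)
1/((3*(-72) - 4) + ((-15186 + d) - 2379)) = 1/((3*(-72) - 4) + ((-15186 + 1/128) - 2379)) = 1/((-216 - 4) + (-1943807/128 - 2379)) = 1/(-220 - 2248319/128) = 1/(-2276479/128) = -128/2276479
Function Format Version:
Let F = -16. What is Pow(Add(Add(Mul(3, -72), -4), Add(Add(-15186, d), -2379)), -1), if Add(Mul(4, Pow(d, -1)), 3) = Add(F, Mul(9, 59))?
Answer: Rational(-128, 2276479) ≈ -5.6227e-5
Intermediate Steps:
d = Rational(1, 128) (d = Mul(4, Pow(Add(-3, Add(-16, Mul(9, 59))), -1)) = Mul(4, Pow(Add(-3, Add(-16, 531)), -1)) = Mul(4, Pow(Add(-3, 515), -1)) = Mul(4, Pow(512, -1)) = Mul(4, Rational(1, 512)) = Rational(1, 128) ≈ 0.0078125)
Pow(Add(Add(Mul(3, -72), -4), Add(Add(-15186, d), -2379)), -1) = Pow(Add(Add(Mul(3, -72), -4), Add(Add(-15186, Rational(1, 128)), -2379)), -1) = Pow(Add(Add(-216, -4), Add(Rational(-1943807, 128), -2379)), -1) = Pow(Add(-220, Rational(-2248319, 128)), -1) = Pow(Rational(-2276479, 128), -1) = Rational(-128, 2276479)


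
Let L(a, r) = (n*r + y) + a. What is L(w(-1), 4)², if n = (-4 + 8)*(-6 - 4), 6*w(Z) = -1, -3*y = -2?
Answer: 101761/4 ≈ 25440.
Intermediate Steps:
y = ⅔ (y = -⅓*(-2) = ⅔ ≈ 0.66667)
w(Z) = -⅙ (w(Z) = (⅙)*(-1) = -⅙)
n = -40 (n = 4*(-10) = -40)
L(a, r) = ⅔ + a - 40*r (L(a, r) = (-40*r + ⅔) + a = (⅔ - 40*r) + a = ⅔ + a - 40*r)
L(w(-1), 4)² = (⅔ - ⅙ - 40*4)² = (⅔ - ⅙ - 160)² = (-319/2)² = 101761/4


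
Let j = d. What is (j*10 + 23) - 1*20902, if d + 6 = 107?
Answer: -19869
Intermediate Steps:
d = 101 (d = -6 + 107 = 101)
j = 101
(j*10 + 23) - 1*20902 = (101*10 + 23) - 1*20902 = (1010 + 23) - 20902 = 1033 - 20902 = -19869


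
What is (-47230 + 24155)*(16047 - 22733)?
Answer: 154279450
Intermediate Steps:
(-47230 + 24155)*(16047 - 22733) = -23075*(-6686) = 154279450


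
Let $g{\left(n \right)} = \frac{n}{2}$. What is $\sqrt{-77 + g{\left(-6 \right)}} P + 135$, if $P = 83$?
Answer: $135 + 332 i \sqrt{5} \approx 135.0 + 742.38 i$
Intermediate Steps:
$g{\left(n \right)} = \frac{n}{2}$ ($g{\left(n \right)} = n \frac{1}{2} = \frac{n}{2}$)
$\sqrt{-77 + g{\left(-6 \right)}} P + 135 = \sqrt{-77 + \frac{1}{2} \left(-6\right)} 83 + 135 = \sqrt{-77 - 3} \cdot 83 + 135 = \sqrt{-80} \cdot 83 + 135 = 4 i \sqrt{5} \cdot 83 + 135 = 332 i \sqrt{5} + 135 = 135 + 332 i \sqrt{5}$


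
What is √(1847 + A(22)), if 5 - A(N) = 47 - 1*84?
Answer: √1889 ≈ 43.463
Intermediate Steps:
A(N) = 42 (A(N) = 5 - (47 - 1*84) = 5 - (47 - 84) = 5 - 1*(-37) = 5 + 37 = 42)
√(1847 + A(22)) = √(1847 + 42) = √1889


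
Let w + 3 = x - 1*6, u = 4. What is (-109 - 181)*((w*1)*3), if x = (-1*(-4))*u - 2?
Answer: -4350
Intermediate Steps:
x = 14 (x = -1*(-4)*4 - 2 = 4*4 - 2 = 16 - 2 = 14)
w = 5 (w = -3 + (14 - 1*6) = -3 + (14 - 6) = -3 + 8 = 5)
(-109 - 181)*((w*1)*3) = (-109 - 181)*((5*1)*3) = -1450*3 = -290*15 = -4350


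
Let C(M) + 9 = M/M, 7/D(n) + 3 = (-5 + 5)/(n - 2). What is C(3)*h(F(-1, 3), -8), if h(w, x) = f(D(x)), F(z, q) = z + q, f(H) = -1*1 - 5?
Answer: 48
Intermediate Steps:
D(n) = -7/3 (D(n) = 7/(-3 + (-5 + 5)/(n - 2)) = 7/(-3 + 0/(-2 + n)) = 7/(-3 + 0) = 7/(-3) = 7*(-⅓) = -7/3)
f(H) = -6 (f(H) = -1 - 5 = -6)
F(z, q) = q + z
h(w, x) = -6
C(M) = -8 (C(M) = -9 + M/M = -9 + 1 = -8)
C(3)*h(F(-1, 3), -8) = -8*(-6) = 48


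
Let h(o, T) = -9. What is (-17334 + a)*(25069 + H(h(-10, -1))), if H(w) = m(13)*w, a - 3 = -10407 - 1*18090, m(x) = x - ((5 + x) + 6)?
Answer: -1153399104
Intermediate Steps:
m(x) = -11 (m(x) = x - (11 + x) = x + (-11 - x) = -11)
a = -28494 (a = 3 + (-10407 - 1*18090) = 3 + (-10407 - 18090) = 3 - 28497 = -28494)
H(w) = -11*w
(-17334 + a)*(25069 + H(h(-10, -1))) = (-17334 - 28494)*(25069 - 11*(-9)) = -45828*(25069 + 99) = -45828*25168 = -1153399104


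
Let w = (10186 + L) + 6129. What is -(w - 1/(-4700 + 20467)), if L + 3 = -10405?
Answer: -93135668/15767 ≈ -5907.0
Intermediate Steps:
L = -10408 (L = -3 - 10405 = -10408)
w = 5907 (w = (10186 - 10408) + 6129 = -222 + 6129 = 5907)
-(w - 1/(-4700 + 20467)) = -(5907 - 1/(-4700 + 20467)) = -(5907 - 1/15767) = -1*93135668/15767 = -93135668/15767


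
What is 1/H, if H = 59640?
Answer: 1/59640 ≈ 1.6767e-5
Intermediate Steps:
1/H = 1/59640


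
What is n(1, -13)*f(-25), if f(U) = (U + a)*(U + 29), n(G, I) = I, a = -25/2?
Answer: 1950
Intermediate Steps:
a = -25/2 (a = -25*1/2 = -25/2 ≈ -12.500)
f(U) = (29 + U)*(-25/2 + U) (f(U) = (U - 25/2)*(U + 29) = (-25/2 + U)*(29 + U) = (29 + U)*(-25/2 + U))
n(1, -13)*f(-25) = -13*(-725/2 + (-25)**2 + (33/2)*(-25)) = -13*(-725/2 + 625 - 825/2) = -13*(-150) = 1950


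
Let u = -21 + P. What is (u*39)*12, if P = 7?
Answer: -6552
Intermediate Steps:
u = -14 (u = -21 + 7 = -14)
(u*39)*12 = -14*39*12 = -546*12 = -6552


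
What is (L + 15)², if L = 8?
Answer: 529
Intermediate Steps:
(L + 15)² = (8 + 15)² = 23² = 529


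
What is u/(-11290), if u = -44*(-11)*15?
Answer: -726/1129 ≈ -0.64305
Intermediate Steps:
u = 7260 (u = 484*15 = 7260)
u/(-11290) = 7260/(-11290) = 7260*(-1/11290) = -726/1129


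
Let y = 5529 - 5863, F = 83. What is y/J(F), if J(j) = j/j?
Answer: -334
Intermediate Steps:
J(j) = 1
y = -334
y/J(F) = -334/1 = -334*1 = -334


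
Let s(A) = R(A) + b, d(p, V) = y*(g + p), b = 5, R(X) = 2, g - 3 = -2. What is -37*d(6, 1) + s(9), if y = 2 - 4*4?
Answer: 3633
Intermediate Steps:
g = 1 (g = 3 - 2 = 1)
y = -14 (y = 2 - 16 = -14)
d(p, V) = -14 - 14*p (d(p, V) = -14*(1 + p) = -14 - 14*p)
s(A) = 7 (s(A) = 2 + 5 = 7)
-37*d(6, 1) + s(9) = -37*(-14 - 14*6) + 7 = -37*(-14 - 84) + 7 = -37*(-98) + 7 = 3626 + 7 = 3633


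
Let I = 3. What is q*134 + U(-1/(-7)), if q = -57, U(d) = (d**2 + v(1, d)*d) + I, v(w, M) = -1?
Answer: -374121/49 ≈ -7635.1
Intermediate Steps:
U(d) = 3 + d**2 - d (U(d) = (d**2 - d) + 3 = 3 + d**2 - d)
q*134 + U(-1/(-7)) = -57*134 + (3 + (-1/(-7))**2 - (-1)/(-7)) = -7638 + (3 + (-1*(-1/7))**2 - (-1)*(-1)/7) = -7638 + (3 + (1/7)**2 - 1*1/7) = -7638 + (3 + 1/49 - 1/7) = -7638 + 141/49 = -374121/49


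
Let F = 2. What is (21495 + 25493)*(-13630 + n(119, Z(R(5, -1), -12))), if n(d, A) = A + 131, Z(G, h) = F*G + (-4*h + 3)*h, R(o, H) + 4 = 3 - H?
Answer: -663047668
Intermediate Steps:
R(o, H) = -1 - H (R(o, H) = -4 + (3 - H) = -1 - H)
Z(G, h) = 2*G + h*(3 - 4*h) (Z(G, h) = 2*G + (-4*h + 3)*h = 2*G + (3 - 4*h)*h = 2*G + h*(3 - 4*h))
n(d, A) = 131 + A
(21495 + 25493)*(-13630 + n(119, Z(R(5, -1), -12))) = (21495 + 25493)*(-13630 + (131 + (-4*(-12)**2 + 2*(-1 - 1*(-1)) + 3*(-12)))) = 46988*(-13630 + (131 + (-4*144 + 2*(-1 + 1) - 36))) = 46988*(-13630 + (131 + (-576 + 2*0 - 36))) = 46988*(-13630 + (131 + (-576 + 0 - 36))) = 46988*(-13630 + (131 - 612)) = 46988*(-13630 - 481) = 46988*(-14111) = -663047668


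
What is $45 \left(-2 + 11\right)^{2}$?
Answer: $3645$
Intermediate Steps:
$45 \left(-2 + 11\right)^{2} = 45 \cdot 9^{2} = 45 \cdot 81 = 3645$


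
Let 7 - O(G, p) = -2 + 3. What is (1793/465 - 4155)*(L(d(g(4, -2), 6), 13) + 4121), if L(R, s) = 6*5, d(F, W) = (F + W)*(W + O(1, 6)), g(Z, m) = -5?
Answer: -8012600582/465 ≈ -1.7231e+7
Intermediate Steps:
O(G, p) = 6 (O(G, p) = 7 - (-2 + 3) = 7 - 1*1 = 7 - 1 = 6)
d(F, W) = (6 + W)*(F + W) (d(F, W) = (F + W)*(W + 6) = (F + W)*(6 + W) = (6 + W)*(F + W))
L(R, s) = 30
(1793/465 - 4155)*(L(d(g(4, -2), 6), 13) + 4121) = (1793/465 - 4155)*(30 + 4121) = (1793*(1/465) - 4155)*4151 = (1793/465 - 4155)*4151 = -1930282/465*4151 = -8012600582/465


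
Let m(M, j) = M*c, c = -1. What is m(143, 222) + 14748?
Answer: 14605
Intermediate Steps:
m(M, j) = -M (m(M, j) = M*(-1) = -M)
m(143, 222) + 14748 = -1*143 + 14748 = -143 + 14748 = 14605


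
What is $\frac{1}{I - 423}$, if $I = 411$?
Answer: $- \frac{1}{12} \approx -0.083333$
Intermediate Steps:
$\frac{1}{I - 423} = \frac{1}{411 - 423} = \frac{1}{-12} = - \frac{1}{12}$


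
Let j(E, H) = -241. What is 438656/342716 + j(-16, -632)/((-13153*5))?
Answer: 7232701599/5634679435 ≈ 1.2836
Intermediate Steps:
438656/342716 + j(-16, -632)/((-13153*5)) = 438656/342716 - 241/((-13153*5)) = 438656*(1/342716) - 241/(-65765) = 109664/85679 - 241*(-1/65765) = 109664/85679 + 241/65765 = 7232701599/5634679435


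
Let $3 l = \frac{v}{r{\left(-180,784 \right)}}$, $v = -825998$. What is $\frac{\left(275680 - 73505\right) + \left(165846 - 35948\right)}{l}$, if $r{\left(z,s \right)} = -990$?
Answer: $\frac{493128405}{412999} \approx 1194.0$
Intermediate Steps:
$l = \frac{412999}{1485}$ ($l = \frac{\left(-825998\right) \frac{1}{-990}}{3} = \frac{\left(-825998\right) \left(- \frac{1}{990}\right)}{3} = \frac{1}{3} \cdot \frac{412999}{495} = \frac{412999}{1485} \approx 278.11$)
$\frac{\left(275680 - 73505\right) + \left(165846 - 35948\right)}{l} = \frac{\left(275680 - 73505\right) + \left(165846 - 35948\right)}{\frac{412999}{1485}} = \left(202175 + 129898\right) \frac{1485}{412999} = 332073 \cdot \frac{1485}{412999} = \frac{493128405}{412999}$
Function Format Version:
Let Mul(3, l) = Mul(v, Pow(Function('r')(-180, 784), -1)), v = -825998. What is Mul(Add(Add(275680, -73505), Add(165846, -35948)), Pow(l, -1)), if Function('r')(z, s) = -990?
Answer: Rational(493128405, 412999) ≈ 1194.0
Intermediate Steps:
l = Rational(412999, 1485) (l = Mul(Rational(1, 3), Mul(-825998, Pow(-990, -1))) = Mul(Rational(1, 3), Mul(-825998, Rational(-1, 990))) = Mul(Rational(1, 3), Rational(412999, 495)) = Rational(412999, 1485) ≈ 278.11)
Mul(Add(Add(275680, -73505), Add(165846, -35948)), Pow(l, -1)) = Mul(Add(Add(275680, -73505), Add(165846, -35948)), Pow(Rational(412999, 1485), -1)) = Mul(Add(202175, 129898), Rational(1485, 412999)) = Mul(332073, Rational(1485, 412999)) = Rational(493128405, 412999)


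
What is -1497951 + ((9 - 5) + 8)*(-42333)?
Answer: -2005947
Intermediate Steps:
-1497951 + ((9 - 5) + 8)*(-42333) = -1497951 + (4 + 8)*(-42333) = -1497951 + 12*(-42333) = -1497951 - 507996 = -2005947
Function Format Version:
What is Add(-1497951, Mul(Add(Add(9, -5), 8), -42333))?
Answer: -2005947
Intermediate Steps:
Add(-1497951, Mul(Add(Add(9, -5), 8), -42333)) = Add(-1497951, Mul(Add(4, 8), -42333)) = Add(-1497951, Mul(12, -42333)) = Add(-1497951, -507996) = -2005947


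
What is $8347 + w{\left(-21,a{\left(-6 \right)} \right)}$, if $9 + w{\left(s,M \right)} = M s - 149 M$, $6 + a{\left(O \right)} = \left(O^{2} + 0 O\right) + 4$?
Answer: $2558$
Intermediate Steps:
$a{\left(O \right)} = -2 + O^{2}$ ($a{\left(O \right)} = -6 + \left(\left(O^{2} + 0 O\right) + 4\right) = -6 + \left(\left(O^{2} + 0\right) + 4\right) = -6 + \left(O^{2} + 4\right) = -6 + \left(4 + O^{2}\right) = -2 + O^{2}$)
$w{\left(s,M \right)} = -9 - 149 M + M s$ ($w{\left(s,M \right)} = -9 + \left(M s - 149 M\right) = -9 + \left(- 149 M + M s\right) = -9 - 149 M + M s$)
$8347 + w{\left(-21,a{\left(-6 \right)} \right)} = 8347 - \left(9 + 149 \left(-2 + \left(-6\right)^{2}\right) - \left(-2 + \left(-6\right)^{2}\right) \left(-21\right)\right) = 8347 - \left(9 + 149 \left(-2 + 36\right) - \left(-2 + 36\right) \left(-21\right)\right) = 8347 - 5789 = 2558$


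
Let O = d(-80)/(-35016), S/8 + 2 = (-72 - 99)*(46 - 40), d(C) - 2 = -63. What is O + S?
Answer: -287971523/35016 ≈ -8224.0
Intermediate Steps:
d(C) = -61 (d(C) = 2 - 63 = -61)
S = -8224 (S = -16 + 8*((-72 - 99)*(46 - 40)) = -16 + 8*(-171*6) = -16 + 8*(-1026) = -16 - 8208 = -8224)
O = 61/35016 (O = -61/(-35016) = -61*(-1/35016) = 61/35016 ≈ 0.0017421)
O + S = 61/35016 - 8224 = -287971523/35016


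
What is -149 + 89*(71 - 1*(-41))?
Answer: 9819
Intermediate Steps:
-149 + 89*(71 - 1*(-41)) = -149 + 89*(71 + 41) = -149 + 89*112 = -149 + 9968 = 9819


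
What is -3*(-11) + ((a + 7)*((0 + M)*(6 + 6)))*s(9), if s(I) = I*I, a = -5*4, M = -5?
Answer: 63213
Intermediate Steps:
a = -20
s(I) = I²
-3*(-11) + ((a + 7)*((0 + M)*(6 + 6)))*s(9) = -3*(-11) + ((-20 + 7)*((0 - 5)*(6 + 6)))*9² = 33 - (-65)*12*81 = 33 - 13*(-60)*81 = 33 + 780*81 = 33 + 63180 = 63213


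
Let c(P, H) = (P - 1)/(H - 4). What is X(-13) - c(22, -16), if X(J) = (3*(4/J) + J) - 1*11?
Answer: -6207/260 ≈ -23.873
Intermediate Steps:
c(P, H) = (-1 + P)/(-4 + H)
X(J) = -11 + J + 12/J (X(J) = (12/J + J) - 11 = (J + 12/J) - 11 = -11 + J + 12/J)
X(-13) - c(22, -16) = (-11 - 13 + 12/(-13)) - (-1 + 22)/(-4 - 16) = (-11 - 13 + 12*(-1/13)) - 21/(-20) = (-11 - 13 - 12/13) - (-1)*21/20 = -324/13 - 1*(-21/20) = -324/13 + 21/20 = -6207/260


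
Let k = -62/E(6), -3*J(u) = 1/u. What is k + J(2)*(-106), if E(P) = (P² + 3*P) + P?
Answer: 499/30 ≈ 16.633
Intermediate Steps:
E(P) = P² + 4*P
J(u) = -1/(3*u)
k = -31/30 (k = -62*1/(6*(4 + 6)) = -62/(6*10) = -62/60 = -62*1/60 = -31/30 ≈ -1.0333)
k + J(2)*(-106) = -31/30 - ⅓/2*(-106) = -31/30 - ⅓*½*(-106) = -31/30 - ⅙*(-106) = -31/30 + 53/3 = 499/30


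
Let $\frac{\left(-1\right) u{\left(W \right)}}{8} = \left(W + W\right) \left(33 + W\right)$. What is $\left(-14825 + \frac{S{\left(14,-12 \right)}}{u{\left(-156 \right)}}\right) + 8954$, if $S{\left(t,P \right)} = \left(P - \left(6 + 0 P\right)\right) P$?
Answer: $- \frac{25033947}{4264} \approx -5871.0$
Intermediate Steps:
$u{\left(W \right)} = - 16 W \left(33 + W\right)$ ($u{\left(W \right)} = - 8 \left(W + W\right) \left(33 + W\right) = - 8 \cdot 2 W \left(33 + W\right) = - 16 W \left(33 + W\right)$)
$S{\left(t,P \right)} = P \left(-6 + P\right)$ ($S{\left(t,P \right)} = \left(P + \left(0 - 6\right)\right) P = \left(P - 6\right) P = \left(-6 + P\right) P = P \left(-6 + P\right)$)
$\left(-14825 + \frac{S{\left(14,-12 \right)}}{u{\left(-156 \right)}}\right) + 8954 = \left(-14825 + \frac{\left(-12\right) \left(-6 - 12\right)}{\left(-16\right) \left(-156\right) \left(33 - 156\right)}\right) + 8954 = \left(-14825 + \frac{\left(-12\right) \left(-18\right)}{\left(-16\right) \left(-156\right) \left(-123\right)}\right) + 8954 = \left(-14825 + \frac{216}{-307008}\right) + 8954 = \left(-14825 + 216 \left(- \frac{1}{307008}\right)\right) + 8954 = \left(-14825 - \frac{3}{4264}\right) + 8954 = - \frac{63213803}{4264} + 8954 = - \frac{25033947}{4264}$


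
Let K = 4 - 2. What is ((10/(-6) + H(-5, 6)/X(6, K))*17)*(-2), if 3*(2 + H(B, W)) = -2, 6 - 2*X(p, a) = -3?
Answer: 2074/27 ≈ 76.815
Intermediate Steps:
K = 2
X(p, a) = 9/2 (X(p, a) = 3 - ½*(-3) = 3 + 3/2 = 9/2)
H(B, W) = -8/3 (H(B, W) = -2 + (⅓)*(-2) = -2 - ⅔ = -8/3)
((10/(-6) + H(-5, 6)/X(6, K))*17)*(-2) = ((10/(-6) - 8/(3*9/2))*17)*(-2) = ((10*(-⅙) - 8/3*2/9)*17)*(-2) = ((-5/3 - 16/27)*17)*(-2) = -61/27*17*(-2) = -1037/27*(-2) = 2074/27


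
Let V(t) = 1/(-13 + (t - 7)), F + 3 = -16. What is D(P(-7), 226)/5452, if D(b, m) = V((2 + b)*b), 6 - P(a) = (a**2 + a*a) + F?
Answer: 1/28148676 ≈ 3.5526e-8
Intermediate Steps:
F = -19 (F = -3 - 16 = -19)
P(a) = 25 - 2*a**2 (P(a) = 6 - ((a**2 + a*a) - 19) = 6 - ((a**2 + a**2) - 19) = 6 - (2*a**2 - 19) = 6 - (-19 + 2*a**2) = 6 + (19 - 2*a**2) = 25 - 2*a**2)
V(t) = 1/(-20 + t) (V(t) = 1/(-13 + (-7 + t)) = 1/(-20 + t))
D(b, m) = 1/(-20 + b*(2 + b)) (D(b, m) = 1/(-20 + (2 + b)*b) = 1/(-20 + b*(2 + b)))
D(P(-7), 226)/5452 = 1/(-20 + (25 - 2*(-7)**2)*(2 + (25 - 2*(-7)**2))*5452) = (1/5452)/(-20 + (25 - 2*49)*(2 + (25 - 2*49))) = (1/5452)/(-20 + (25 - 98)*(2 + (25 - 98))) = (1/5452)/(-20 - 73*(2 - 73)) = (1/5452)/(-20 - 73*(-71)) = (1/5452)/(-20 + 5183) = (1/5452)/5163 = (1/5163)*(1/5452) = 1/28148676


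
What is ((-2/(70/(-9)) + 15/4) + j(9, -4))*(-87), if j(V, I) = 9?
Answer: -158427/140 ≈ -1131.6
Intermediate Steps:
((-2/(70/(-9)) + 15/4) + j(9, -4))*(-87) = ((-2/(70/(-9)) + 15/4) + 9)*(-87) = ((-2/(70*(-⅑)) + 15*(¼)) + 9)*(-87) = ((-2/(-70/9) + 15/4) + 9)*(-87) = ((-2*(-9/70) + 15/4) + 9)*(-87) = ((9/35 + 15/4) + 9)*(-87) = (561/140 + 9)*(-87) = (1821/140)*(-87) = -158427/140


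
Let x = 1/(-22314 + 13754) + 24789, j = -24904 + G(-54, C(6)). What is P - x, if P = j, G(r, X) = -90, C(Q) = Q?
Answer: -426142479/8560 ≈ -49783.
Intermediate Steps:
j = -24994 (j = -24904 - 90 = -24994)
P = -24994
x = 212193839/8560 (x = 1/(-8560) + 24789 = -1/8560 + 24789 = 212193839/8560 ≈ 24789.)
P - x = -24994 - 1*212193839/8560 = -24994 - 212193839/8560 = -426142479/8560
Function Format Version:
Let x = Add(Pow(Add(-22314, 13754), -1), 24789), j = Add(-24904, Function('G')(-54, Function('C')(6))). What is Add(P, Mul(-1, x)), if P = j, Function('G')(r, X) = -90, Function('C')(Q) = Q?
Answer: Rational(-426142479, 8560) ≈ -49783.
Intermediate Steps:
j = -24994 (j = Add(-24904, -90) = -24994)
P = -24994
x = Rational(212193839, 8560) (x = Add(Pow(-8560, -1), 24789) = Add(Rational(-1, 8560), 24789) = Rational(212193839, 8560) ≈ 24789.)
Add(P, Mul(-1, x)) = Add(-24994, Mul(-1, Rational(212193839, 8560))) = Add(-24994, Rational(-212193839, 8560)) = Rational(-426142479, 8560)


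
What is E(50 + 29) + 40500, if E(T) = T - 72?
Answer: 40507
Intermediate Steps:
E(T) = -72 + T
E(50 + 29) + 40500 = (-72 + (50 + 29)) + 40500 = (-72 + 79) + 40500 = 7 + 40500 = 40507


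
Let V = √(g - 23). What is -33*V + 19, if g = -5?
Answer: 19 - 66*I*√7 ≈ 19.0 - 174.62*I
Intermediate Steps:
V = 2*I*√7 (V = √(-5 - 23) = √(-28) = 2*I*√7 ≈ 5.2915*I)
-33*V + 19 = -66*I*√7 + 19 = 19 - 66*I*√7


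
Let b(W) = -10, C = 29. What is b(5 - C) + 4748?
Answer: 4738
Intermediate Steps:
b(5 - C) + 4748 = -10 + 4748 = 4738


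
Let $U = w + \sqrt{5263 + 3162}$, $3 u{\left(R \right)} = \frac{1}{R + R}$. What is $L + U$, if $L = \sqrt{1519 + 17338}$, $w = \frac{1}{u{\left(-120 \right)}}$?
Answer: $-720 + \sqrt{18857} + 5 \sqrt{337} \approx -490.89$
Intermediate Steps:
$u{\left(R \right)} = \frac{1}{6 R}$ ($u{\left(R \right)} = \frac{1}{3 \left(R + R\right)} = \frac{1}{3 \cdot 2 R} = \frac{\frac{1}{2} \frac{1}{R}}{3} = \frac{1}{6 R}$)
$w = -720$ ($w = \frac{1}{\frac{1}{6} \frac{1}{-120}} = \frac{1}{\frac{1}{6} \left(- \frac{1}{120}\right)} = \frac{1}{- \frac{1}{720}} = -720$)
$L = \sqrt{18857} \approx 137.32$
$U = -720 + 5 \sqrt{337}$ ($U = -720 + \sqrt{5263 + 3162} = -720 + \sqrt{8425} = -720 + 5 \sqrt{337} \approx -628.21$)
$L + U = \sqrt{18857} - \left(720 - 5 \sqrt{337}\right) = -720 + \sqrt{18857} + 5 \sqrt{337}$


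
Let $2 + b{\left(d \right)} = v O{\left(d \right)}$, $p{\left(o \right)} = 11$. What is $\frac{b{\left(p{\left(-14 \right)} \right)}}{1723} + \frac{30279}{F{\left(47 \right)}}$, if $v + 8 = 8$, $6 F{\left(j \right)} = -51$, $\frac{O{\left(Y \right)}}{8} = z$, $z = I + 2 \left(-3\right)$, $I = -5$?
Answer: $- \frac{104341468}{29291} \approx -3562.2$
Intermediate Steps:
$z = -11$ ($z = -5 + 2 \left(-3\right) = -5 - 6 = -11$)
$O{\left(Y \right)} = -88$ ($O{\left(Y \right)} = 8 \left(-11\right) = -88$)
$F{\left(j \right)} = - \frac{17}{2}$ ($F{\left(j \right)} = \frac{1}{6} \left(-51\right) = - \frac{17}{2}$)
$v = 0$ ($v = -8 + 8 = 0$)
$b{\left(d \right)} = -2$ ($b{\left(d \right)} = -2 + 0 \left(-88\right) = -2 + 0 = -2$)
$\frac{b{\left(p{\left(-14 \right)} \right)}}{1723} + \frac{30279}{F{\left(47 \right)}} = - \frac{2}{1723} + \frac{30279}{- \frac{17}{2}} = \left(-2\right) \frac{1}{1723} + 30279 \left(- \frac{2}{17}\right) = - \frac{2}{1723} - \frac{60558}{17} = - \frac{104341468}{29291}$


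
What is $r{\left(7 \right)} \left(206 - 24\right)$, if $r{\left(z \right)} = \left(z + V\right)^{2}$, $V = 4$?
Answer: $22022$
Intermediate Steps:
$r{\left(z \right)} = \left(4 + z\right)^{2}$ ($r{\left(z \right)} = \left(z + 4\right)^{2} = \left(4 + z\right)^{2}$)
$r{\left(7 \right)} \left(206 - 24\right) = \left(4 + 7\right)^{2} \left(206 - 24\right) = 11^{2} \cdot 182 = 121 \cdot 182 = 22022$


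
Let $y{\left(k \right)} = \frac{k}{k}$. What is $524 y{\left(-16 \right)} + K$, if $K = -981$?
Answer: $-457$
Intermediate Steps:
$y{\left(k \right)} = 1$
$524 y{\left(-16 \right)} + K = 524 \cdot 1 - 981 = 524 - 981 = -457$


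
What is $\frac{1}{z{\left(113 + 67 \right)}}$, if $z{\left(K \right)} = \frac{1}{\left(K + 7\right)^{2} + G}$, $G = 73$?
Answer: $35042$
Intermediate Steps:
$z{\left(K \right)} = \frac{1}{73 + \left(7 + K\right)^{2}}$ ($z{\left(K \right)} = \frac{1}{\left(K + 7\right)^{2} + 73} = \frac{1}{\left(7 + K\right)^{2} + 73} = \frac{1}{73 + \left(7 + K\right)^{2}}$)
$\frac{1}{z{\left(113 + 67 \right)}} = \frac{1}{\frac{1}{73 + \left(7 + \left(113 + 67\right)\right)^{2}}} = \frac{1}{\frac{1}{73 + \left(7 + 180\right)^{2}}} = \frac{1}{\frac{1}{73 + 187^{2}}} = \frac{1}{\frac{1}{73 + 34969}} = \frac{1}{\frac{1}{35042}} = 35042$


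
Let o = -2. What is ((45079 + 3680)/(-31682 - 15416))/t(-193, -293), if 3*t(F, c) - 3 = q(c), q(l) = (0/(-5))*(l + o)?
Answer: -48759/47098 ≈ -1.0353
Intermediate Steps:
q(l) = 0 (q(l) = (0/(-5))*(l - 2) = (0*(-1/5))*(-2 + l) = 0*(-2 + l) = 0)
t(F, c) = 1 (t(F, c) = 1 + (1/3)*0 = 1 + 0 = 1)
((45079 + 3680)/(-31682 - 15416))/t(-193, -293) = ((45079 + 3680)/(-31682 - 15416))/1 = (48759/(-47098))*1 = (48759*(-1/47098))*1 = -48759/47098*1 = -48759/47098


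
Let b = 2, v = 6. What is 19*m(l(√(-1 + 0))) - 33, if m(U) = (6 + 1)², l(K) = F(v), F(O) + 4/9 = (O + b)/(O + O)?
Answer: 898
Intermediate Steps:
F(O) = -4/9 + (2 + O)/(2*O) (F(O) = -4/9 + (O + 2)/(O + O) = -4/9 + (2 + O)/((2*O)) = -4/9 + (2 + O)*(1/(2*O)) = -4/9 + (2 + O)/(2*O))
l(K) = 2/9 (l(K) = (1/18)*(18 + 6)/6 = (1/18)*(⅙)*24 = 2/9)
m(U) = 49 (m(U) = 7² = 49)
19*m(l(√(-1 + 0))) - 33 = 19*49 - 33 = 931 - 33 = 898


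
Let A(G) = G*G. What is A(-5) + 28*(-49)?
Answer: -1347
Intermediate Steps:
A(G) = G²
A(-5) + 28*(-49) = (-5)² + 28*(-49) = 25 - 1372 = -1347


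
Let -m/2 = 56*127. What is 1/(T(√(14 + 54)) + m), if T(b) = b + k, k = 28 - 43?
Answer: -14239/202749053 - 2*√17/202749053 ≈ -7.0270e-5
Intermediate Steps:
k = -15
T(b) = -15 + b (T(b) = b - 15 = -15 + b)
m = -14224 (m = -112*127 = -2*7112 = -14224)
1/(T(√(14 + 54)) + m) = 1/((-15 + √(14 + 54)) - 14224) = 1/((-15 + √68) - 14224) = 1/((-15 + 2*√17) - 14224) = 1/(-14239 + 2*√17)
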